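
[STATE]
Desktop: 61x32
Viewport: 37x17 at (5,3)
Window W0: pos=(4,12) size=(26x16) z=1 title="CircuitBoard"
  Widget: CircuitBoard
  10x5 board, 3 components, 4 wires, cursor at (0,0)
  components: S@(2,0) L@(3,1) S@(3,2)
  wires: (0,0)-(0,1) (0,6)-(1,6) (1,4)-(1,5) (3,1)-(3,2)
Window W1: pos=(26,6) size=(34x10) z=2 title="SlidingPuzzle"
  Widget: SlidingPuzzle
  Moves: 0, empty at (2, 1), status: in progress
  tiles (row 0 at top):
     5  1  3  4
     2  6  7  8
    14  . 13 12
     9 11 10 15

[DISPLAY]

                                     
                                     
                                     
                     ┏━━━━━━━━━━━━━━━
                     ┃ SlidingPuzzle 
                     ┠───────────────
                     ┃┌────┬────┬────
                     ┃│  5 │  1 │  3 
                     ┃├────┼────┼────
━━━━━━━━━━━━━━━━━━━━━┃│  2 │  6 │  7 
 CircuitBoard        ┃├────┼────┼────
─────────────────────┃│ 14 │    │ 13 
   0 1 2 3 4 5 6 7 8 ┗━━━━━━━━━━━━━━━
0  [.]─ ·               ┃            
                        ┃            
1                   · ─ ┃            
                        ┃            


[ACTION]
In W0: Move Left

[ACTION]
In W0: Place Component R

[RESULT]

                                     
                                     
                                     
                     ┏━━━━━━━━━━━━━━━
                     ┃ SlidingPuzzle 
                     ┠───────────────
                     ┃┌────┬────┬────
                     ┃│  5 │  1 │  3 
                     ┃├────┼────┼────
━━━━━━━━━━━━━━━━━━━━━┃│  2 │  6 │  7 
 CircuitBoard        ┃├────┼────┼────
─────────────────────┃│ 14 │    │ 13 
   0 1 2 3 4 5 6 7 8 ┗━━━━━━━━━━━━━━━
0  [R]─ ·               ┃            
                        ┃            
1                   · ─ ┃            
                        ┃            


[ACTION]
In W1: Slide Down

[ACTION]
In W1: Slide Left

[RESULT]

                                     
                                     
                                     
                     ┏━━━━━━━━━━━━━━━
                     ┃ SlidingPuzzle 
                     ┠───────────────
                     ┃┌────┬────┬────
                     ┃│  5 │  1 │  3 
                     ┃├────┼────┼────
━━━━━━━━━━━━━━━━━━━━━┃│  2 │  7 │    
 CircuitBoard        ┃├────┼────┼────
─────────────────────┃│ 14 │  6 │ 13 
   0 1 2 3 4 5 6 7 8 ┗━━━━━━━━━━━━━━━
0  [R]─ ·               ┃            
                        ┃            
1                   · ─ ┃            
                        ┃            


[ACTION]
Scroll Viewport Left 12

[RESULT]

                                     
                                     
                                     
                          ┏━━━━━━━━━━
                          ┃ SlidingPu
                          ┠──────────
                          ┃┌────┬────
                          ┃│  5 │  1 
                          ┃├────┼────
    ┏━━━━━━━━━━━━━━━━━━━━━┃│  2 │  7 
    ┃ CircuitBoard        ┃├────┼────
    ┠─────────────────────┃│ 14 │  6 
    ┃   0 1 2 3 4 5 6 7 8 ┗━━━━━━━━━━
    ┃0  [R]─ ·               ┃       
    ┃                        ┃       
    ┃1                   · ─ ┃       
    ┃                        ┃       


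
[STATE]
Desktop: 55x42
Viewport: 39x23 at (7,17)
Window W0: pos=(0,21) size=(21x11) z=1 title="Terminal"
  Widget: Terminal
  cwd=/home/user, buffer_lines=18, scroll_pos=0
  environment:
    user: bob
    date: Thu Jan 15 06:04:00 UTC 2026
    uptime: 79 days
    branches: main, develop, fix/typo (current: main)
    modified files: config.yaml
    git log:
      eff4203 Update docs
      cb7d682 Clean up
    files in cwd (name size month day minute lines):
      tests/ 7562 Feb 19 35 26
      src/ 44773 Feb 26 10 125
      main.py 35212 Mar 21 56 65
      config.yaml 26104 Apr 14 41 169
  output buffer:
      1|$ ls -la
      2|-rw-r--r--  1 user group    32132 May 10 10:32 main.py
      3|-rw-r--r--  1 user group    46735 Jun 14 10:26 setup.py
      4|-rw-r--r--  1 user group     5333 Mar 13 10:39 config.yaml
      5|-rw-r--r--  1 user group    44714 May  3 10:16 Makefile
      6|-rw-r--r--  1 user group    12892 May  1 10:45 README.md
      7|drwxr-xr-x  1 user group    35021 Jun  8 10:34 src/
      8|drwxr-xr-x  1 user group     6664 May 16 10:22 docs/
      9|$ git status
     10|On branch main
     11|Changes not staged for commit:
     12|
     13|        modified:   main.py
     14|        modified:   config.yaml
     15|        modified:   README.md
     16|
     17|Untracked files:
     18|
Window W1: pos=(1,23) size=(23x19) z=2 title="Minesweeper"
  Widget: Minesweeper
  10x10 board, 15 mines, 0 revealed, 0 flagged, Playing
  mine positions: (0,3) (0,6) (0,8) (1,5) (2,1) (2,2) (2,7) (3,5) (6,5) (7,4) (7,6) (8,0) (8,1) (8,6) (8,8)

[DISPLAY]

                                       
                                       
                                       
                                       
━━━━━━━━━━━━━┓                         
nal          ┃                         
━━━━━━━━━━━━━━━━┓                      
sweeper         ┃                      
────────────────┨                      
■■■■■           ┃                      
■■■■■           ┃                      
■■■■■           ┃                      
■■■■■           ┃                      
■■■■■           ┃                      
■■■■■           ┃                      
■■■■■           ┃                      
■■■■■           ┃                      
■■■■■           ┃                      
■■■■■           ┃                      
                ┃                      
                ┃                      
                ┃                      
                ┃                      


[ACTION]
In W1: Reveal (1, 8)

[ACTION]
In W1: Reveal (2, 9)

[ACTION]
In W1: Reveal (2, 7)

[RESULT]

                                       
                                       
                                       
                                       
━━━━━━━━━━━━━┓                         
nal          ┃                         
━━━━━━━━━━━━━━━━┓                      
sweeper         ┃                      
────────────────┨                      
■✹■✹■           ┃                      
✹■■21           ┃                      
■■✹1            ┃                      
✹211            ┃                      
■1              ┃                      
■1              ┃                      
✹21             ┃                      
■✹311           ┃                      
■✹■✹■           ┃                      
■■■■■           ┃                      
                ┃                      
                ┃                      
                ┃                      
                ┃                      


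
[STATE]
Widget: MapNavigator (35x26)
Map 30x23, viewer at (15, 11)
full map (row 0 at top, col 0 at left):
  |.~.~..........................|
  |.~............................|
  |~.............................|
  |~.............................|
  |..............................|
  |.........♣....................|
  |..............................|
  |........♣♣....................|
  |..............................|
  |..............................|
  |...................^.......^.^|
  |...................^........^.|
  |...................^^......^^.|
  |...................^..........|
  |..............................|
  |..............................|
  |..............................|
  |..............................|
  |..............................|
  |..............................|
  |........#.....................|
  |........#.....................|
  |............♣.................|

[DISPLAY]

                                   
                                   
  .~.~..........................   
  .~............................   
  ~.............................   
  ~.............................   
  ..............................   
  .........♣....................   
  ..............................   
  ........♣♣....................   
  ..............................   
  ..............................   
  ...................^.......^.^   
  ...............@...^........^.   
  ...................^^......^^.   
  ...................^..........   
  ..............................   
  ..............................   
  ..............................   
  ..............................   
  ..............................   
  ..............................   
  ........#.....................   
  ........#.....................   
  ............♣.................   
                                   


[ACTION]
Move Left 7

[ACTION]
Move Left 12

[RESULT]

                                   
                                   
                 .~.~..............
                 .~................
                 ~.................
                 ~.................
                 ..................
                 .........♣........
                 ..................
                 ........♣♣........
                 ..................
                 ..................
                 ..................
                 @.................
                 ..................
                 ..................
                 ..................
                 ..................
                 ..................
                 ..................
                 ..................
                 ..................
                 ........#.........
                 ........#.........
                 ............♣.....
                                   


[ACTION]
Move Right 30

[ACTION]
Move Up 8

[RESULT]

                                   
                                   
                                   
                                   
                                   
                                   
                                   
                                   
                                   
                                   
..................                 
..................                 
..................                 
.................@                 
..................                 
..................                 
..................                 
..................                 
..................                 
..................                 
.......^.......^.^                 
.......^........^.                 
.......^^......^^.                 
.......^..........                 
..................                 
..................                 


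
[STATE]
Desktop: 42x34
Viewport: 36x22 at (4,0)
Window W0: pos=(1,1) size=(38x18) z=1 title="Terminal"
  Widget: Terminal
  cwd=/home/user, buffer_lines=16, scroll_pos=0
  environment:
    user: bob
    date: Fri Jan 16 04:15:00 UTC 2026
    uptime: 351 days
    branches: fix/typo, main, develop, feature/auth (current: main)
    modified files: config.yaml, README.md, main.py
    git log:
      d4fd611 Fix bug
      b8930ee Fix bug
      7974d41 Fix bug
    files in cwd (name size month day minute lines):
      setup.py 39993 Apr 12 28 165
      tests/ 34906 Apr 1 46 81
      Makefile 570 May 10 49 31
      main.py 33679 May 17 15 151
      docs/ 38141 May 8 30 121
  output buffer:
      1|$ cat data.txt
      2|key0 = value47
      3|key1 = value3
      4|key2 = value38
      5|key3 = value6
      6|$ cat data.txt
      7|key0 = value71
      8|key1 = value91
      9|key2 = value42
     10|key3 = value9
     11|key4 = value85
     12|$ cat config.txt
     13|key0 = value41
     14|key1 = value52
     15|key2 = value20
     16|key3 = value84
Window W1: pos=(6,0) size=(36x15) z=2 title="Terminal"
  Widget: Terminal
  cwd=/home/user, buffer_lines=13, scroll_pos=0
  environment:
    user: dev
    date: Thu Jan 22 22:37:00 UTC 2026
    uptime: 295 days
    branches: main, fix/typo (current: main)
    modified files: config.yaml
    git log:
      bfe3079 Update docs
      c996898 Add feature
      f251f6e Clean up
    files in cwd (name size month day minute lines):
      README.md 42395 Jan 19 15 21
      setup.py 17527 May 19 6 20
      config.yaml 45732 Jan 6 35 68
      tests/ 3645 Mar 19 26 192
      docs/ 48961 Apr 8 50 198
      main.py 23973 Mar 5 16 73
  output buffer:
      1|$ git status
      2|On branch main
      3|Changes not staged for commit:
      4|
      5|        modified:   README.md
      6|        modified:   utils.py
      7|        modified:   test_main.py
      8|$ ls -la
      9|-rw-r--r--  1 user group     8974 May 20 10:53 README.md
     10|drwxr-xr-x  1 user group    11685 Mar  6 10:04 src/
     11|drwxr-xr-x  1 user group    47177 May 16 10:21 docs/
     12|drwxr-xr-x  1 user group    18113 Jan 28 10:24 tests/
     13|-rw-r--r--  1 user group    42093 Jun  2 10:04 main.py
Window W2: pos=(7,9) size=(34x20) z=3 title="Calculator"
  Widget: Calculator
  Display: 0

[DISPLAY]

  ┏━━━━━━━━━━━━━━━━━━━━━━━━━━━━━━━━━
━━┃ Terminal                        
er┠─────────────────────────────────
──┃$ git status                     
ca┃On branch main                   
y0┃Changes not staged for commit:   
y1┃                                 
y2┃        modified:   README.md    
y3┃        modified:   utils.py     
ca┃┏━━━━━━━━━━━━━━━━━━━━━━━━━━━━━━━━
y0┃┃ Calculator                     
y1┃┠────────────────────────────────
y2┃┃                               0
y3┃┃┌───┬───┬───┬───┐               
y4┗┃│ 7 │ 8 │ 9 │ ÷ │               
cat┃├───┼───┼───┼───┤               
y0 ┃│ 4 │ 5 │ 6 │ × │               
y1 ┃├───┼───┼───┼───┤               
━━━┃│ 1 │ 2 │ 3 │ - │               
   ┃├───┼───┼───┼───┤               
   ┃│ 0 │ . │ = │ + │               
   ┃├───┼───┼───┼───┤               


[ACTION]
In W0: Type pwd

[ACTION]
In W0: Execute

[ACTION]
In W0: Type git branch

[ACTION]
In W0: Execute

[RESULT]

  ┏━━━━━━━━━━━━━━━━━━━━━━━━━━━━━━━━━
━━┃ Terminal                        
er┠─────────────────────────────────
──┃$ git status                     
y4┃On branch main                   
ca┃Changes not staged for commit:   
y0┃                                 
y1┃        modified:   README.md    
y2┃        modified:   utils.py     
y3┃┏━━━━━━━━━━━━━━━━━━━━━━━━━━━━━━━━
pw┃┃ Calculator                     
om┃┠────────────────────────────────
gi┃┃                               0
fi┃┃┌───┬───┬───┬───┐               
ma┗┃│ 7 │ 8 │ 9 │ ÷ │               
dev┃├───┼───┼───┼───┤               
fea┃│ 4 │ 5 │ 6 │ × │               
█  ┃├───┼───┼───┼───┤               
━━━┃│ 1 │ 2 │ 3 │ - │               
   ┃├───┼───┼───┼───┤               
   ┃│ 0 │ . │ = │ + │               
   ┃├───┼───┼───┼───┤               


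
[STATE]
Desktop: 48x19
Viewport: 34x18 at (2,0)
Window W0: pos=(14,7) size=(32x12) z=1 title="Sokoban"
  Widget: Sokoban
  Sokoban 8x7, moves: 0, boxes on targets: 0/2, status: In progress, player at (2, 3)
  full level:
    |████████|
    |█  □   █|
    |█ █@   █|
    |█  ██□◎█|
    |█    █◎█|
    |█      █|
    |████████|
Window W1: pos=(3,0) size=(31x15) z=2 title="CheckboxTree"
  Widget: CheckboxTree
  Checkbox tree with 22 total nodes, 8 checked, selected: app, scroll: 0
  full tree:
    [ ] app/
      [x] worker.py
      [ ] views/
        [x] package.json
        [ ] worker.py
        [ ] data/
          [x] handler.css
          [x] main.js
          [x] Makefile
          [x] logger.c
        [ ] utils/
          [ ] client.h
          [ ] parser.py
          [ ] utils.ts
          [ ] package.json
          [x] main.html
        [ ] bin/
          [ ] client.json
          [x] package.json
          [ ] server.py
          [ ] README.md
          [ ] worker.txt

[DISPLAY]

 ┏━━━━━━━━━━━━━━━━━━━━━━━━━━━━━┓  
 ┃ CheckboxTree                ┃  
 ┠─────────────────────────────┨  
 ┃>[-] app/                    ┃  
 ┃   [x] worker.py             ┃  
 ┃   [-] views/                ┃  
 ┃     [x] package.json        ┃  
 ┃     [ ] worker.py           ┃━━
 ┃     [x] data/               ┃  
 ┃       [x] handler.css       ┃──
 ┃       [x] main.js           ┃  
 ┃       [x] Makefile          ┃  
 ┃       [x] logger.c          ┃  
 ┃     [-] utils/              ┃  
 ┗━━━━━━━━━━━━━━━━━━━━━━━━━━━━━┛  
            ┃█      █             
            ┃████████             
            ┃Moves: 0  0/2        


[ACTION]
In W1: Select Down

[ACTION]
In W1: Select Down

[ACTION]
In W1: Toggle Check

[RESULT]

 ┏━━━━━━━━━━━━━━━━━━━━━━━━━━━━━┓  
 ┃ CheckboxTree                ┃  
 ┠─────────────────────────────┨  
 ┃ [x] app/                    ┃  
 ┃   [x] worker.py             ┃  
 ┃>  [x] views/                ┃  
 ┃     [x] package.json        ┃  
 ┃     [x] worker.py           ┃━━
 ┃     [x] data/               ┃  
 ┃       [x] handler.css       ┃──
 ┃       [x] main.js           ┃  
 ┃       [x] Makefile          ┃  
 ┃       [x] logger.c          ┃  
 ┃     [x] utils/              ┃  
 ┗━━━━━━━━━━━━━━━━━━━━━━━━━━━━━┛  
            ┃█      █             
            ┃████████             
            ┃Moves: 0  0/2        


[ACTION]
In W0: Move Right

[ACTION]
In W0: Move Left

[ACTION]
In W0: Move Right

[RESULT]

 ┏━━━━━━━━━━━━━━━━━━━━━━━━━━━━━┓  
 ┃ CheckboxTree                ┃  
 ┠─────────────────────────────┨  
 ┃ [x] app/                    ┃  
 ┃   [x] worker.py             ┃  
 ┃>  [x] views/                ┃  
 ┃     [x] package.json        ┃  
 ┃     [x] worker.py           ┃━━
 ┃     [x] data/               ┃  
 ┃       [x] handler.css       ┃──
 ┃       [x] main.js           ┃  
 ┃       [x] Makefile          ┃  
 ┃       [x] logger.c          ┃  
 ┃     [x] utils/              ┃  
 ┗━━━━━━━━━━━━━━━━━━━━━━━━━━━━━┛  
            ┃█      █             
            ┃████████             
            ┃Moves: 3  0/2        


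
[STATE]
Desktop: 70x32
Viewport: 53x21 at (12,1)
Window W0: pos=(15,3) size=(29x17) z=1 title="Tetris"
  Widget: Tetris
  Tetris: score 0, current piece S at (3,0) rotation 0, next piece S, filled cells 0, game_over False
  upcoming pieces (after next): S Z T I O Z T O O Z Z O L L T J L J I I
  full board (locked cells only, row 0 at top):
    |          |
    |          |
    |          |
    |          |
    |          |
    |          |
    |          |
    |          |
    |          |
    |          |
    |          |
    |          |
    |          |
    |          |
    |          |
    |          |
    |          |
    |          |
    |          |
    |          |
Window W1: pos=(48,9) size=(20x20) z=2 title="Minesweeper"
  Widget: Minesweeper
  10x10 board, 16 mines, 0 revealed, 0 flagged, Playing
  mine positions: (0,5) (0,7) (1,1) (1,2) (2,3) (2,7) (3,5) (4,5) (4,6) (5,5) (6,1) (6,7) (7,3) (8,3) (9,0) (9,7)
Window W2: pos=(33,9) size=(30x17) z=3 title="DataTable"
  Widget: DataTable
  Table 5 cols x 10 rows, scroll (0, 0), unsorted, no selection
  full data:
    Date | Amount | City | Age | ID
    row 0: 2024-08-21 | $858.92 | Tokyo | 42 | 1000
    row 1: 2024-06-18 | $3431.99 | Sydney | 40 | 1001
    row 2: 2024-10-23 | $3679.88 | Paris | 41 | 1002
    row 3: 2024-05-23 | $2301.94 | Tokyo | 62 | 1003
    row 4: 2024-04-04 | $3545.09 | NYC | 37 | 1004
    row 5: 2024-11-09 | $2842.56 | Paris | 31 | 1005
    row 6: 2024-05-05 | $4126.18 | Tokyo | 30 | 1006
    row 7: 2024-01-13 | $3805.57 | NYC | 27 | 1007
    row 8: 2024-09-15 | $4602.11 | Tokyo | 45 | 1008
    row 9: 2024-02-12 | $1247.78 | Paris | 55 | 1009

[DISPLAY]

                                                     
                                                     
   ┏━━━━━━━━━━━━━━━━━━━━━━━━━━━┓                     
   ┃ Tetris                    ┃                     
   ┠───────────────────────────┨                     
   ┃          │Next:           ┃                     
   ┃          │ ░░             ┃                     
   ┃          │░░              ┃                     
   ┃          │      ┏━━━━━━━━━━━━━━━━━━━━━━━━━━━━┓━━
   ┃          │      ┃ DataTable                  ┃  
   ┃          │      ┠────────────────────────────┨──
   ┃          │Score:┃Date      │Amount  │City  │A┃  
   ┃          │0     ┃──────────┼────────┼──────┼─┃  
   ┃          │      ┃2024-08-21│$858.92 │Tokyo │4┃  
   ┃          │      ┃2024-06-18│$3431.99│Sydney│4┃  
   ┃          │      ┃2024-10-23│$3679.88│Paris │4┃  
   ┃          │      ┃2024-05-23│$2301.94│Tokyo │6┃  
   ┃          │      ┃2024-04-04│$3545.09│NYC   │3┃  
   ┗━━━━━━━━━━━━━━━━━┃2024-11-09│$2842.56│Paris │3┃  
                     ┃2024-05-05│$4126.18│Tokyo │3┃  
                     ┃2024-01-13│$3805.57│NYC   │2┃  


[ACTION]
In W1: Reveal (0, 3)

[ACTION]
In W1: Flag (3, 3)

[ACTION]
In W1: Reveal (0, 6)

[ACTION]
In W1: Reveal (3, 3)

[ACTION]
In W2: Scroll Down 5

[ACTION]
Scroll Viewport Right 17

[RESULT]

                                                     
                                                     
━━━━━━━━━━━━━━━━━━━━━━━━━━┓                          
Tetris                    ┃                          
──────────────────────────┨                          
         │Next:           ┃                          
         │ ░░             ┃                          
         │░░              ┃                          
         │      ┏━━━━━━━━━━━━━━━━━━━━━━━━━━━━┓━━━━┓  
         │      ┃ DataTable                  ┃    ┃  
         │      ┠────────────────────────────┨────┨  
         │Score:┃Date      │Amount  │City  │A┃    ┃  
         │0     ┃──────────┼────────┼──────┼─┃    ┃  
         │      ┃2024-08-21│$858.92 │Tokyo │4┃    ┃  
         │      ┃2024-06-18│$3431.99│Sydney│4┃    ┃  
         │      ┃2024-10-23│$3679.88│Paris │4┃    ┃  
         │      ┃2024-05-23│$2301.94│Tokyo │6┃    ┃  
         │      ┃2024-04-04│$3545.09│NYC   │3┃    ┃  
━━━━━━━━━━━━━━━━┃2024-11-09│$2842.56│Paris │3┃    ┃  
                ┃2024-05-05│$4126.18│Tokyo │3┃    ┃  
                ┃2024-01-13│$3805.57│NYC   │2┃    ┃  


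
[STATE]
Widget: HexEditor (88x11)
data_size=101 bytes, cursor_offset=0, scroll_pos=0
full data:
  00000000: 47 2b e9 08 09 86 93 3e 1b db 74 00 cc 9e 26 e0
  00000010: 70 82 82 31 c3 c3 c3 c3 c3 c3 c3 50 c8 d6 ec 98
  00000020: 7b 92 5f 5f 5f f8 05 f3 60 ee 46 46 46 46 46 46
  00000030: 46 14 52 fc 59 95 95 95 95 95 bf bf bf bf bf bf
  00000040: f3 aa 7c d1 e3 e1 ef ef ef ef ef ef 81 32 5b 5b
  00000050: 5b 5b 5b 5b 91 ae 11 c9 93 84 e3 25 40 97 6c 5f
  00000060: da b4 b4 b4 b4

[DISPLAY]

00000000  47 2b e9 08 09 86 93 3e  1b db 74 00 cc 9e 26 e0  |G+.....>..t...&.|          
00000010  70 82 82 31 c3 c3 c3 c3  c3 c3 c3 50 c8 d6 ec 98  |p..1.......P....|          
00000020  7b 92 5f 5f 5f f8 05 f3  60 ee 46 46 46 46 46 46  |{.___...`.FFFFFF|          
00000030  46 14 52 fc 59 95 95 95  95 95 bf bf bf bf bf bf  |F.R.Y...........|          
00000040  f3 aa 7c d1 e3 e1 ef ef  ef ef ef ef 81 32 5b 5b  |..|..........2[[|          
00000050  5b 5b 5b 5b 91 ae 11 c9  93 84 e3 25 40 97 6c 5f  |[[[[.......%@.l_|          
00000060  da b4 b4 b4 b4                                    |.....           |          
                                                                                        
                                                                                        
                                                                                        
                                                                                        


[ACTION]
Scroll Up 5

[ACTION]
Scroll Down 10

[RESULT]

00000060  da b4 b4 b4 b4                                    |.....           |          
                                                                                        
                                                                                        
                                                                                        
                                                                                        
                                                                                        
                                                                                        
                                                                                        
                                                                                        
                                                                                        
                                                                                        


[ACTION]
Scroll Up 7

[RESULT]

00000000  47 2b e9 08 09 86 93 3e  1b db 74 00 cc 9e 26 e0  |G+.....>..t...&.|          
00000010  70 82 82 31 c3 c3 c3 c3  c3 c3 c3 50 c8 d6 ec 98  |p..1.......P....|          
00000020  7b 92 5f 5f 5f f8 05 f3  60 ee 46 46 46 46 46 46  |{.___...`.FFFFFF|          
00000030  46 14 52 fc 59 95 95 95  95 95 bf bf bf bf bf bf  |F.R.Y...........|          
00000040  f3 aa 7c d1 e3 e1 ef ef  ef ef ef ef 81 32 5b 5b  |..|..........2[[|          
00000050  5b 5b 5b 5b 91 ae 11 c9  93 84 e3 25 40 97 6c 5f  |[[[[.......%@.l_|          
00000060  da b4 b4 b4 b4                                    |.....           |          
                                                                                        
                                                                                        
                                                                                        
                                                                                        


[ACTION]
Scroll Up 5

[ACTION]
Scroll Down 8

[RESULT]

00000060  da b4 b4 b4 b4                                    |.....           |          
                                                                                        
                                                                                        
                                                                                        
                                                                                        
                                                                                        
                                                                                        
                                                                                        
                                                                                        
                                                                                        
                                                                                        


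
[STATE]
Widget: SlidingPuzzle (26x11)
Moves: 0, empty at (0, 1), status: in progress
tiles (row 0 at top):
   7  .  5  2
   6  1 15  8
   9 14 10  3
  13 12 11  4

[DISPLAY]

┌────┬────┬────┬────┐     
│  7 │    │  5 │  2 │     
├────┼────┼────┼────┤     
│  6 │  1 │ 15 │  8 │     
├────┼────┼────┼────┤     
│  9 │ 14 │ 10 │  3 │     
├────┼────┼────┼────┤     
│ 13 │ 12 │ 11 │  4 │     
└────┴────┴────┴────┘     
Moves: 0                  
                          


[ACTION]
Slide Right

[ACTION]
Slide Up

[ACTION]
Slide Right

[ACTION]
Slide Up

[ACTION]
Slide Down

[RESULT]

┌────┬────┬────┬────┐     
│  6 │  7 │  5 │  2 │     
├────┼────┼────┼────┤     
│    │  1 │ 15 │  8 │     
├────┼────┼────┼────┤     
│  9 │ 14 │ 10 │  3 │     
├────┼────┼────┼────┤     
│ 13 │ 12 │ 11 │  4 │     
└────┴────┴────┴────┘     
Moves: 4                  
                          


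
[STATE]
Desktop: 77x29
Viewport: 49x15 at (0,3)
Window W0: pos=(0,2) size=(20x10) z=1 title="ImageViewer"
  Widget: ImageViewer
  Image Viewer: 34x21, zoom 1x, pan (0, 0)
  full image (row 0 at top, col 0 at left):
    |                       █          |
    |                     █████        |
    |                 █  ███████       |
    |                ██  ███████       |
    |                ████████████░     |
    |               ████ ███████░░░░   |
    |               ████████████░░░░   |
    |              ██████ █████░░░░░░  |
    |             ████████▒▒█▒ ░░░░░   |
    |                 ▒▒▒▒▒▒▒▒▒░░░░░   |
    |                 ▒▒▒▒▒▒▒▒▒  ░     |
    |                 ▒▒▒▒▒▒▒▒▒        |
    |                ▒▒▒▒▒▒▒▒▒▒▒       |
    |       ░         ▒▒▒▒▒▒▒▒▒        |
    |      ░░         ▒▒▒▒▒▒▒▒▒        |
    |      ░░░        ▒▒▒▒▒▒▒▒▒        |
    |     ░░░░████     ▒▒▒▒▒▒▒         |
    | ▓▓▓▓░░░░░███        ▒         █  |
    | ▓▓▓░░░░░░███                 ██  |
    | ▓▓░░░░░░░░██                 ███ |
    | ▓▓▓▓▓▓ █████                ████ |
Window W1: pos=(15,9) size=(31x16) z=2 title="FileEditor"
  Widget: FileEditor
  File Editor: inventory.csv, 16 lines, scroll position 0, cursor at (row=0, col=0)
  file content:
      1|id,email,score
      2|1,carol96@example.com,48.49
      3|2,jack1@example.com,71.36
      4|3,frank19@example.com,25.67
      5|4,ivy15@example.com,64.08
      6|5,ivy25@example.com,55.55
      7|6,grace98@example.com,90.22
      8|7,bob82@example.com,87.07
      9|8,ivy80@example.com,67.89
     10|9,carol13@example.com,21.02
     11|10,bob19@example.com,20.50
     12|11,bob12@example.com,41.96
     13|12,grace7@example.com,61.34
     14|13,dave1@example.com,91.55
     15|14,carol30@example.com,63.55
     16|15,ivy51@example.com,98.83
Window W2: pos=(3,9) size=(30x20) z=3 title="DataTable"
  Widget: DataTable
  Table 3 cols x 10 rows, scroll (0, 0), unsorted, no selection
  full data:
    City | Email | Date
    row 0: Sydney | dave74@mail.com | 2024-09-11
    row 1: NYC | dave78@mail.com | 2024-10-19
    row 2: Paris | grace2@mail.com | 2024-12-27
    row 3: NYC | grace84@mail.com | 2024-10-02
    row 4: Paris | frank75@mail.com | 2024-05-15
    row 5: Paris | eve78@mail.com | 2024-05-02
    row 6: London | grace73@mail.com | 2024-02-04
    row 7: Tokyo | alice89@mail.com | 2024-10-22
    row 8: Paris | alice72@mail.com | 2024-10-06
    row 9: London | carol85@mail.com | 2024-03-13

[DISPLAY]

┃ ImageViewer      ┃                             
┠──────────────────┨                             
┃                  ┃                             
┃                  ┃                             
┃                 █┃                             
┃                ██┃                             
┃  ┏━━━━━━━━━━━━━━━━━━━━━━━━━━━━┓━━━━━━━━━━━━┓   
┃  ┃ DataTable                  ┃            ┃   
┗━━┠────────────────────────────┨────────────┨   
   ┃City  │Email           │Date┃           ▲┃   
   ┃──────┼────────────────┼────┃.com,48.49 █┃   
   ┃Sydney│dave74@mail.com │2024┃om,71.36   ░┃   
   ┃NYC   │dave78@mail.com │2024┃.com,25.67 ░┃   
   ┃Paris │grace2@mail.com │2024┃om,64.08   ░┃   
   ┃NYC   │grace84@mail.com│2024┃om,55.55   ░┃   


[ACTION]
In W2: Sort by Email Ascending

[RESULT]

┃ ImageViewer      ┃                             
┠──────────────────┨                             
┃                  ┃                             
┃                  ┃                             
┃                 █┃                             
┃                ██┃                             
┃  ┏━━━━━━━━━━━━━━━━━━━━━━━━━━━━┓━━━━━━━━━━━━┓   
┃  ┃ DataTable                  ┃            ┃   
┗━━┠────────────────────────────┨────────────┨   
   ┃City  │Email          ▲│Date┃           ▲┃   
   ┃──────┼────────────────┼────┃.com,48.49 █┃   
   ┃Paris │alice72@mail.com│2024┃om,71.36   ░┃   
   ┃Tokyo │alice89@mail.com│2024┃.com,25.67 ░┃   
   ┃London│carol85@mail.com│2024┃om,64.08   ░┃   
   ┃Sydney│dave74@mail.com │2024┃om,55.55   ░┃   


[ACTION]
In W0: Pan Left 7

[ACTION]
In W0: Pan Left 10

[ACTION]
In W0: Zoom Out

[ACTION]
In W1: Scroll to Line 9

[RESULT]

┃ ImageViewer      ┃                             
┠──────────────────┨                             
┃                  ┃                             
┃                  ┃                             
┃                 █┃                             
┃                ██┃                             
┃  ┏━━━━━━━━━━━━━━━━━━━━━━━━━━━━┓━━━━━━━━━━━━┓   
┃  ┃ DataTable                  ┃            ┃   
┗━━┠────────────────────────────┨────────────┨   
   ┃City  │Email          ▲│Date┃om,64.08   ▲┃   
   ┃──────┼────────────────┼────┃om,55.55   ░┃   
   ┃Paris │alice72@mail.com│2024┃.com,90.22 ░┃   
   ┃Tokyo │alice89@mail.com│2024┃om,87.07   ░┃   
   ┃London│carol85@mail.com│2024┃om,67.89   ░┃   
   ┃Sydney│dave74@mail.com │2024┃.com,21.02 ░┃   


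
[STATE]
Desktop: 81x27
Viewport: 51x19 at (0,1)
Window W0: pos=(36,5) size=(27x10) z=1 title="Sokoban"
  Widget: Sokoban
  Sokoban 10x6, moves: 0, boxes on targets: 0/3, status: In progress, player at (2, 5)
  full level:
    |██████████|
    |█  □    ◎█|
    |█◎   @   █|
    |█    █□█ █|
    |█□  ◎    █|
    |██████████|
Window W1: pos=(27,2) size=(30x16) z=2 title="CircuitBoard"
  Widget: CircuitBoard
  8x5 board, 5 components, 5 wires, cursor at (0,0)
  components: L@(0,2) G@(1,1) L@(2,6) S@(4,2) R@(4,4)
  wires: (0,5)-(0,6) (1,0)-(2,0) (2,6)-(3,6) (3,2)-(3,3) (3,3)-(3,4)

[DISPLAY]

                                                   
                           ┏━━━━━━━━━━━━━━━━━━━━━━━
                           ┃ CircuitBoard          
                           ┠───────────────────────
                           ┃   0 1 2 3 4 5 6 7     
                           ┃0  [.]      L          
                           ┃                       
                           ┃1   ·   G              
                           ┃    │                  
                           ┃2   ·                  
                           ┃                       
                           ┃3           · ─ · ─ ·  
                           ┃                       
                           ┃4           S       R  
                           ┃Cursor: (0,0)          
                           ┃                       
                           ┗━━━━━━━━━━━━━━━━━━━━━━━
                                                   
                                                   


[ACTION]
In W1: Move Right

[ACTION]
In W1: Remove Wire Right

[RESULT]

                                                   
                           ┏━━━━━━━━━━━━━━━━━━━━━━━
                           ┃ CircuitBoard          
                           ┠───────────────────────
                           ┃   0 1 2 3 4 5 6 7     
                           ┃0      [.]  L          
                           ┃                       
                           ┃1   ·   G              
                           ┃    │                  
                           ┃2   ·                  
                           ┃                       
                           ┃3           · ─ · ─ ·  
                           ┃                       
                           ┃4           S       R  
                           ┃Cursor: (0,1)          
                           ┃                       
                           ┗━━━━━━━━━━━━━━━━━━━━━━━
                                                   
                                                   
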